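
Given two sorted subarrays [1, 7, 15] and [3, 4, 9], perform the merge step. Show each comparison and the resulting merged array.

Merging process:

Compare 1 vs 3: take 1 from left. Merged: [1]
Compare 7 vs 3: take 3 from right. Merged: [1, 3]
Compare 7 vs 4: take 4 from right. Merged: [1, 3, 4]
Compare 7 vs 9: take 7 from left. Merged: [1, 3, 4, 7]
Compare 15 vs 9: take 9 from right. Merged: [1, 3, 4, 7, 9]
Append remaining from left: [15]. Merged: [1, 3, 4, 7, 9, 15]

Final merged array: [1, 3, 4, 7, 9, 15]
Total comparisons: 5

The merged array is [1, 3, 4, 7, 9, 15], requiring 5 comparisons. The merge step runs in O(n) time where n is the total number of elements.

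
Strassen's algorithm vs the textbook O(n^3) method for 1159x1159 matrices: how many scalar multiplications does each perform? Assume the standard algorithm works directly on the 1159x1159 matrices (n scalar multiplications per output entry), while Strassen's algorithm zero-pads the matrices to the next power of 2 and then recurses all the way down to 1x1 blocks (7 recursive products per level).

Matrix multiplication for 1159x1159 matrices:

Strassen's algorithm requires power-of-2 dimensions. Pad 1159x1159 to 2048x2048 (next power of 2).

Standard algorithm: 1159^3 = 1556862679 multiplications
Strassen's algorithm: 7^(log2(2048)) = 7^11 = 1977326743 multiplications
Difference: 1556862679 - 1977326743 = -420464064 (Strassen uses MORE here due to padding overhead — for small or just-over-power-of-2 n, padding can outweigh the per-level savings)

Standard: 1556862679 multiplications (1159^3). Strassen: 1977326743 multiplications (7^11, after padding to 2048x2048). Strassen reduces 8 recursive multiplications to 7 at each level.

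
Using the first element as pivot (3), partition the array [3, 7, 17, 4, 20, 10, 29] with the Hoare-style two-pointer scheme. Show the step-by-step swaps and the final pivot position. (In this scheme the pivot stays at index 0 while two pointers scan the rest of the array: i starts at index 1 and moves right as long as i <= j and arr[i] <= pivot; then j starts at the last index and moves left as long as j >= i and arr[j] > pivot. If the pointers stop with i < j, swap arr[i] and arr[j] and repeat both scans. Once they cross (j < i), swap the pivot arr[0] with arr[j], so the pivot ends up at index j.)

Hoare-style two-pointer partition with pivot = 3:

Initial array: [3, 7, 17, 4, 20, 10, 29]

Pointers start at i = 1, j = 6.
i ends at 1, j ends at 0: the pointers have crossed (j < i), so scanning stops.

j = 0, so swapping arr[0] with arr[j] leaves the pivot at position 0: [3, 7, 17, 4, 20, 10, 29]
Pivot position: 0

After partitioning with pivot 3, the array becomes [3, 7, 17, 4, 20, 10, 29]. The pivot is placed at index 0. All elements to the left of the pivot are <= 3, and all elements to the right are > 3.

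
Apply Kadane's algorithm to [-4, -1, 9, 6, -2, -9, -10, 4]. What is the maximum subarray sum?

Using Kadane's algorithm on [-4, -1, 9, 6, -2, -9, -10, 4]:

Scanning through the array:
Position 1 (value -1): max_ending_here = -1, max_so_far = -1
Position 2 (value 9): max_ending_here = 9, max_so_far = 9
Position 3 (value 6): max_ending_here = 15, max_so_far = 15
Position 4 (value -2): max_ending_here = 13, max_so_far = 15
Position 5 (value -9): max_ending_here = 4, max_so_far = 15
Position 6 (value -10): max_ending_here = -6, max_so_far = 15
Position 7 (value 4): max_ending_here = 4, max_so_far = 15

Maximum subarray: [9, 6]
Maximum sum: 15

The maximum subarray is [9, 6] with sum 15. This subarray runs from index 2 to index 3.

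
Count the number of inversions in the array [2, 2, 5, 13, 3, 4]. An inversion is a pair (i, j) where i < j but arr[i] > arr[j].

Finding inversions in [2, 2, 5, 13, 3, 4]:

(2, 4): arr[2]=5 > arr[4]=3
(2, 5): arr[2]=5 > arr[5]=4
(3, 4): arr[3]=13 > arr[4]=3
(3, 5): arr[3]=13 > arr[5]=4

Total inversions: 4

The array has 4 inversion(s): (2,4), (2,5), (3,4), (3,5). Each pair (i,j) satisfies i < j and arr[i] > arr[j].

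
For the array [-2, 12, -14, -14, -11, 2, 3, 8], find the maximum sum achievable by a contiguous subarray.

Using Kadane's algorithm on [-2, 12, -14, -14, -11, 2, 3, 8]:

Scanning through the array:
Position 1 (value 12): max_ending_here = 12, max_so_far = 12
Position 2 (value -14): max_ending_here = -2, max_so_far = 12
Position 3 (value -14): max_ending_here = -14, max_so_far = 12
Position 4 (value -11): max_ending_here = -11, max_so_far = 12
Position 5 (value 2): max_ending_here = 2, max_so_far = 12
Position 6 (value 3): max_ending_here = 5, max_so_far = 12
Position 7 (value 8): max_ending_here = 13, max_so_far = 13

Maximum subarray: [2, 3, 8]
Maximum sum: 13

The maximum subarray is [2, 3, 8] with sum 13. This subarray runs from index 5 to index 7.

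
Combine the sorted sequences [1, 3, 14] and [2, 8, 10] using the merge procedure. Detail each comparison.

Merging process:

Compare 1 vs 2: take 1 from left. Merged: [1]
Compare 3 vs 2: take 2 from right. Merged: [1, 2]
Compare 3 vs 8: take 3 from left. Merged: [1, 2, 3]
Compare 14 vs 8: take 8 from right. Merged: [1, 2, 3, 8]
Compare 14 vs 10: take 10 from right. Merged: [1, 2, 3, 8, 10]
Append remaining from left: [14]. Merged: [1, 2, 3, 8, 10, 14]

Final merged array: [1, 2, 3, 8, 10, 14]
Total comparisons: 5

The merged array is [1, 2, 3, 8, 10, 14], requiring 5 comparisons. The merge step runs in O(n) time where n is the total number of elements.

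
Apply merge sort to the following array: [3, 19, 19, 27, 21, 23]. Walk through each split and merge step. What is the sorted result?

Merge sort trace:

Split: [3, 19, 19, 27, 21, 23] -> [3, 19, 19] and [27, 21, 23]
  Split: [3, 19, 19] -> [3] and [19, 19]
    Split: [19, 19] -> [19] and [19]
    Merge: [19] + [19] -> [19, 19]
  Merge: [3] + [19, 19] -> [3, 19, 19]
  Split: [27, 21, 23] -> [27] and [21, 23]
    Split: [21, 23] -> [21] and [23]
    Merge: [21] + [23] -> [21, 23]
  Merge: [27] + [21, 23] -> [21, 23, 27]
Merge: [3, 19, 19] + [21, 23, 27] -> [3, 19, 19, 21, 23, 27]

Final sorted array: [3, 19, 19, 21, 23, 27]

The merge sort proceeds by recursively splitting the array and merging sorted halves.
After all merges, the sorted array is [3, 19, 19, 21, 23, 27].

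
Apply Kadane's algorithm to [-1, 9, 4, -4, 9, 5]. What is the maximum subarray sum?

Using Kadane's algorithm on [-1, 9, 4, -4, 9, 5]:

Scanning through the array:
Position 1 (value 9): max_ending_here = 9, max_so_far = 9
Position 2 (value 4): max_ending_here = 13, max_so_far = 13
Position 3 (value -4): max_ending_here = 9, max_so_far = 13
Position 4 (value 9): max_ending_here = 18, max_so_far = 18
Position 5 (value 5): max_ending_here = 23, max_so_far = 23

Maximum subarray: [9, 4, -4, 9, 5]
Maximum sum: 23

The maximum subarray is [9, 4, -4, 9, 5] with sum 23. This subarray runs from index 1 to index 5.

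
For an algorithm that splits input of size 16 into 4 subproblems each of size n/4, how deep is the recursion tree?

For divide and conquer with division factor 4:

Problem sizes at each level:
Level 0: 16
Level 1: 4
Level 2: 1

The root is level 0 and the size-1 base case is level 2 (the tree spans levels 0 through 2, i.e. 3 levels counting the root), so the depth is the number of divisions: log_4(16) = 2

The recursion tree depth is log_4(16) = 2. At each level, the problem size is divided by 4, so it takes 2 divisions to reduce to a base case of size 1. The algorithm makes 4 recursive calls at each level.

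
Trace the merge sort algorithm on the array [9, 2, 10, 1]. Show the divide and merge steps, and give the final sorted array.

Merge sort trace:

Split: [9, 2, 10, 1] -> [9, 2] and [10, 1]
  Split: [9, 2] -> [9] and [2]
  Merge: [9] + [2] -> [2, 9]
  Split: [10, 1] -> [10] and [1]
  Merge: [10] + [1] -> [1, 10]
Merge: [2, 9] + [1, 10] -> [1, 2, 9, 10]

Final sorted array: [1, 2, 9, 10]

The merge sort proceeds by recursively splitting the array and merging sorted halves.
After all merges, the sorted array is [1, 2, 9, 10].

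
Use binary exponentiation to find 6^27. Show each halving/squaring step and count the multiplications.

Computing 6^27 by squaring (build up from 6^1; each line after the first costs one multiplication):

6^1 = 6
6^2 = (6^1)^2 = 6^2 = 36
6^3 = 6 * 6^2 = 6 * 36 = 216
6^6 = (6^3)^2 = 216^2 = 46656
6^12 = (6^6)^2 = 46656^2 = 2176782336
6^13 = 6 * 6^12 = 6 * 2176782336 = 13060694016
6^26 = (6^13)^2 = 13060694016^2 = 170581728179578208256
6^27 = 6 * 6^26 = 6 * 170581728179578208256 = 1023490369077469249536

Result: 1023490369077469249536
Multiplications needed: 7 (7 lines after 6^1)

6^27 = 1023490369077469249536. Using exponentiation by squaring, this requires 7 multiplications. The key idea: if the exponent is even, square the half-power; if odd, multiply by the base once.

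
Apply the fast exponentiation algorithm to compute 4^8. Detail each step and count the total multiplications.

Computing 4^8 by squaring (build up from 4^1; each line after the first costs one multiplication):

4^1 = 4
4^2 = (4^1)^2 = 4^2 = 16
4^4 = (4^2)^2 = 16^2 = 256
4^8 = (4^4)^2 = 256^2 = 65536

Result: 65536
Multiplications needed: 3 (3 lines after 4^1)

4^8 = 65536. Using exponentiation by squaring, this requires 3 multiplications. The key idea: if the exponent is even, square the half-power; if odd, multiply by the base once.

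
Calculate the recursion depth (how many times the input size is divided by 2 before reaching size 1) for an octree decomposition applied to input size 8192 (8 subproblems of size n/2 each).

For divide and conquer with division factor 2:

Problem sizes at each level:
Level 0: 8192
Level 1: 4096
Level 2: 2048
Level 3: 1024
Level 4: 512
Level 5: 256
Level 6: 128
Level 7: 64
Level 8: 32
Level 9: 16
Level 10: 8
Level 11: 4
Level 12: 2
Level 13: 1

The root is level 0 and the size-1 base case is level 13 (the tree spans levels 0 through 13, i.e. 14 levels counting the root), so the depth is the number of divisions: log_2(8192) = 13

The recursion tree depth is log_2(8192) = 13. At each level, the problem size is divided by 2, so it takes 13 divisions to reduce to a base case of size 1. The algorithm makes 8 recursive calls at each level.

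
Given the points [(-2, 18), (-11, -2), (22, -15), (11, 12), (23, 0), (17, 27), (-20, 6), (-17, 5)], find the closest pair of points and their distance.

Computing all pairwise distances among 8 points:

d((-2, 18), (-11, -2)) = 21.9317
d((-2, 18), (22, -15)) = 40.8044
d((-2, 18), (11, 12)) = 14.3178
d((-2, 18), (23, 0)) = 30.8058
d((-2, 18), (17, 27)) = 21.0238
d((-2, 18), (-20, 6)) = 21.6333
d((-2, 18), (-17, 5)) = 19.8494
d((-11, -2), (22, -15)) = 35.4683
d((-11, -2), (11, 12)) = 26.0768
d((-11, -2), (23, 0)) = 34.0588
d((-11, -2), (17, 27)) = 40.3113
d((-11, -2), (-20, 6)) = 12.0416
d((-11, -2), (-17, 5)) = 9.2195
d((22, -15), (11, 12)) = 29.1548
d((22, -15), (23, 0)) = 15.0333
d((22, -15), (17, 27)) = 42.2966
d((22, -15), (-20, 6)) = 46.9574
d((22, -15), (-17, 5)) = 43.8292
d((11, 12), (23, 0)) = 16.9706
d((11, 12), (17, 27)) = 16.1555
d((11, 12), (-20, 6)) = 31.5753
d((11, 12), (-17, 5)) = 28.8617
d((23, 0), (17, 27)) = 27.6586
d((23, 0), (-20, 6)) = 43.4166
d((23, 0), (-17, 5)) = 40.3113
d((17, 27), (-20, 6)) = 42.5441
d((17, 27), (-17, 5)) = 40.4969
d((-20, 6), (-17, 5)) = 3.1623 <-- minimum

Closest pair: (-20, 6) and (-17, 5) with distance 3.1623

The closest pair is (-20, 6) and (-17, 5) with Euclidean distance 3.1623. For 8 points, brute-force pairwise comparison is shown above. For large n, the divide-and-conquer algorithm (sort by x, recurse on halves, check the dividing strip) achieves O(n log n).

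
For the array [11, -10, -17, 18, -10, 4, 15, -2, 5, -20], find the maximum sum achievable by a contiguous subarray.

Using Kadane's algorithm on [11, -10, -17, 18, -10, 4, 15, -2, 5, -20]:

Scanning through the array:
Position 1 (value -10): max_ending_here = 1, max_so_far = 11
Position 2 (value -17): max_ending_here = -16, max_so_far = 11
Position 3 (value 18): max_ending_here = 18, max_so_far = 18
Position 4 (value -10): max_ending_here = 8, max_so_far = 18
Position 5 (value 4): max_ending_here = 12, max_so_far = 18
Position 6 (value 15): max_ending_here = 27, max_so_far = 27
Position 7 (value -2): max_ending_here = 25, max_so_far = 27
Position 8 (value 5): max_ending_here = 30, max_so_far = 30
Position 9 (value -20): max_ending_here = 10, max_so_far = 30

Maximum subarray: [18, -10, 4, 15, -2, 5]
Maximum sum: 30

The maximum subarray is [18, -10, 4, 15, -2, 5] with sum 30. This subarray runs from index 3 to index 8.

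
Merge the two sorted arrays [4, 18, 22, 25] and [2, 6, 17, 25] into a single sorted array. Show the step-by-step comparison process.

Merging process:

Compare 4 vs 2: take 2 from right. Merged: [2]
Compare 4 vs 6: take 4 from left. Merged: [2, 4]
Compare 18 vs 6: take 6 from right. Merged: [2, 4, 6]
Compare 18 vs 17: take 17 from right. Merged: [2, 4, 6, 17]
Compare 18 vs 25: take 18 from left. Merged: [2, 4, 6, 17, 18]
Compare 22 vs 25: take 22 from left. Merged: [2, 4, 6, 17, 18, 22]
Compare 25 vs 25: take 25 from left. Merged: [2, 4, 6, 17, 18, 22, 25]
Append remaining from right: [25]. Merged: [2, 4, 6, 17, 18, 22, 25, 25]

Final merged array: [2, 4, 6, 17, 18, 22, 25, 25]
Total comparisons: 7

The merged array is [2, 4, 6, 17, 18, 22, 25, 25], requiring 7 comparisons. The merge step runs in O(n) time where n is the total number of elements.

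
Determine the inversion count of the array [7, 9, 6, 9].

Finding inversions in [7, 9, 6, 9]:

(0, 2): arr[0]=7 > arr[2]=6
(1, 2): arr[1]=9 > arr[2]=6

Total inversions: 2

The array has 2 inversion(s): (0,2), (1,2). Each pair (i,j) satisfies i < j and arr[i] > arr[j].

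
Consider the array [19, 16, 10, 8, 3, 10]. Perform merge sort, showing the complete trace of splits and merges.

Merge sort trace:

Split: [19, 16, 10, 8, 3, 10] -> [19, 16, 10] and [8, 3, 10]
  Split: [19, 16, 10] -> [19] and [16, 10]
    Split: [16, 10] -> [16] and [10]
    Merge: [16] + [10] -> [10, 16]
  Merge: [19] + [10, 16] -> [10, 16, 19]
  Split: [8, 3, 10] -> [8] and [3, 10]
    Split: [3, 10] -> [3] and [10]
    Merge: [3] + [10] -> [3, 10]
  Merge: [8] + [3, 10] -> [3, 8, 10]
Merge: [10, 16, 19] + [3, 8, 10] -> [3, 8, 10, 10, 16, 19]

Final sorted array: [3, 8, 10, 10, 16, 19]

The merge sort proceeds by recursively splitting the array and merging sorted halves.
After all merges, the sorted array is [3, 8, 10, 10, 16, 19].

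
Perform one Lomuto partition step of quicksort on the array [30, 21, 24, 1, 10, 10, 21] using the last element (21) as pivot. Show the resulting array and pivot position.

Lomuto partition with pivot = 21:

Initial array: [30, 21, 24, 1, 10, 10, 21]

arr[0]=30 > 21: no swap
arr[1]=21 <= 21: swap with position 0, array becomes [21, 30, 24, 1, 10, 10, 21]
arr[2]=24 > 21: no swap
arr[3]=1 <= 21: swap with position 1, array becomes [21, 1, 24, 30, 10, 10, 21]
arr[4]=10 <= 21: swap with position 2, array becomes [21, 1, 10, 30, 24, 10, 21]
arr[5]=10 <= 21: swap with position 3, array becomes [21, 1, 10, 10, 24, 30, 21]

Place pivot at position 4: [21, 1, 10, 10, 21, 30, 24]
Pivot position: 4

After partitioning with pivot 21, the array becomes [21, 1, 10, 10, 21, 30, 24]. The pivot is placed at index 4. All elements to the left of the pivot are <= 21, and all elements to the right are > 21.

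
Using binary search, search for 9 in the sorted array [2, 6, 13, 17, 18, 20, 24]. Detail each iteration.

Binary search for 9 in [2, 6, 13, 17, 18, 20, 24]:

lo=0, hi=6, mid=3, arr[mid]=17 -> 17 > 9, search left half
lo=0, hi=2, mid=1, arr[mid]=6 -> 6 < 9, search right half
lo=2, hi=2, mid=2, arr[mid]=13 -> 13 > 9, search left half
lo=2 > hi=1, target 9 not found

Binary search determines that 9 is not in the array after 3 comparisons. The search space was exhausted without finding the target.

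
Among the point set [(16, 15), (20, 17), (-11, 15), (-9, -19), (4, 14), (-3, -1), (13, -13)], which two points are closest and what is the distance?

Computing all pairwise distances among 7 points:

d((16, 15), (20, 17)) = 4.4721 <-- minimum
d((16, 15), (-11, 15)) = 27.0
d((16, 15), (-9, -19)) = 42.2019
d((16, 15), (4, 14)) = 12.0416
d((16, 15), (-3, -1)) = 24.8395
d((16, 15), (13, -13)) = 28.1603
d((20, 17), (-11, 15)) = 31.0644
d((20, 17), (-9, -19)) = 46.2277
d((20, 17), (4, 14)) = 16.2788
d((20, 17), (-3, -1)) = 29.2062
d((20, 17), (13, -13)) = 30.8058
d((-11, 15), (-9, -19)) = 34.0588
d((-11, 15), (4, 14)) = 15.0333
d((-11, 15), (-3, -1)) = 17.8885
d((-11, 15), (13, -13)) = 36.8782
d((-9, -19), (4, 14)) = 35.4683
d((-9, -19), (-3, -1)) = 18.9737
d((-9, -19), (13, -13)) = 22.8035
d((4, 14), (-3, -1)) = 16.5529
d((4, 14), (13, -13)) = 28.4605
d((-3, -1), (13, -13)) = 20.0

Closest pair: (16, 15) and (20, 17) with distance 4.4721

The closest pair is (16, 15) and (20, 17) with Euclidean distance 4.4721. For 7 points, brute-force pairwise comparison is shown above. For large n, the divide-and-conquer algorithm (sort by x, recurse on halves, check the dividing strip) achieves O(n log n).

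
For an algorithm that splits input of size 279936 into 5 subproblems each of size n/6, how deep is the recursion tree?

For divide and conquer with division factor 6:

Problem sizes at each level:
Level 0: 279936
Level 1: 46656
Level 2: 7776
Level 3: 1296
Level 4: 216
Level 5: 36
Level 6: 6
Level 7: 1

The root is level 0 and the size-1 base case is level 7 (the tree spans levels 0 through 7, i.e. 8 levels counting the root), so the depth is the number of divisions: log_6(279936) = 7

The recursion tree depth is log_6(279936) = 7. At each level, the problem size is divided by 6, so it takes 7 divisions to reduce to a base case of size 1. The algorithm makes 5 recursive calls at each level.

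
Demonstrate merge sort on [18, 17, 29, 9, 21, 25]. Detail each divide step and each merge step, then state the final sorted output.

Merge sort trace:

Split: [18, 17, 29, 9, 21, 25] -> [18, 17, 29] and [9, 21, 25]
  Split: [18, 17, 29] -> [18] and [17, 29]
    Split: [17, 29] -> [17] and [29]
    Merge: [17] + [29] -> [17, 29]
  Merge: [18] + [17, 29] -> [17, 18, 29]
  Split: [9, 21, 25] -> [9] and [21, 25]
    Split: [21, 25] -> [21] and [25]
    Merge: [21] + [25] -> [21, 25]
  Merge: [9] + [21, 25] -> [9, 21, 25]
Merge: [17, 18, 29] + [9, 21, 25] -> [9, 17, 18, 21, 25, 29]

Final sorted array: [9, 17, 18, 21, 25, 29]

The merge sort proceeds by recursively splitting the array and merging sorted halves.
After all merges, the sorted array is [9, 17, 18, 21, 25, 29].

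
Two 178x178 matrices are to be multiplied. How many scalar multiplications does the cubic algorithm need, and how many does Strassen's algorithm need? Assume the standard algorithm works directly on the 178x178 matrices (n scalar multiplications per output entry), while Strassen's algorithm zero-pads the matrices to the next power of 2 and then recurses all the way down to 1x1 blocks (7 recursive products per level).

Matrix multiplication for 178x178 matrices:

Strassen's algorithm requires power-of-2 dimensions. Pad 178x178 to 256x256 (next power of 2).

Standard algorithm: 178^3 = 5639752 multiplications
Strassen's algorithm: 7^(log2(256)) = 7^8 = 5764801 multiplications
Difference: 5639752 - 5764801 = -125049 (Strassen uses MORE here due to padding overhead — for small or just-over-power-of-2 n, padding can outweigh the per-level savings)

Standard: 5639752 multiplications (178^3). Strassen: 5764801 multiplications (7^8, after padding to 256x256). Strassen reduces 8 recursive multiplications to 7 at each level.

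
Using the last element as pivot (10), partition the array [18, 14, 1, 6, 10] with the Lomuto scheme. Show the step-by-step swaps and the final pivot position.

Lomuto partition with pivot = 10:

Initial array: [18, 14, 1, 6, 10]

arr[0]=18 > 10: no swap
arr[1]=14 > 10: no swap
arr[2]=1 <= 10: swap with position 0, array becomes [1, 14, 18, 6, 10]
arr[3]=6 <= 10: swap with position 1, array becomes [1, 6, 18, 14, 10]

Place pivot at position 2: [1, 6, 10, 14, 18]
Pivot position: 2

After partitioning with pivot 10, the array becomes [1, 6, 10, 14, 18]. The pivot is placed at index 2. All elements to the left of the pivot are <= 10, and all elements to the right are > 10.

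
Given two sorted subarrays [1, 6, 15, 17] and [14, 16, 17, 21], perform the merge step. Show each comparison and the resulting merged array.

Merging process:

Compare 1 vs 14: take 1 from left. Merged: [1]
Compare 6 vs 14: take 6 from left. Merged: [1, 6]
Compare 15 vs 14: take 14 from right. Merged: [1, 6, 14]
Compare 15 vs 16: take 15 from left. Merged: [1, 6, 14, 15]
Compare 17 vs 16: take 16 from right. Merged: [1, 6, 14, 15, 16]
Compare 17 vs 17: take 17 from left. Merged: [1, 6, 14, 15, 16, 17]
Append remaining from right: [17, 21]. Merged: [1, 6, 14, 15, 16, 17, 17, 21]

Final merged array: [1, 6, 14, 15, 16, 17, 17, 21]
Total comparisons: 6

The merged array is [1, 6, 14, 15, 16, 17, 17, 21], requiring 6 comparisons. The merge step runs in O(n) time where n is the total number of elements.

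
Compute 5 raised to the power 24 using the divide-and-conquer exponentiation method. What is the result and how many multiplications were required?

Computing 5^24 by squaring (build up from 5^1; each line after the first costs one multiplication):

5^1 = 5
5^2 = (5^1)^2 = 5^2 = 25
5^3 = 5 * 5^2 = 5 * 25 = 125
5^6 = (5^3)^2 = 125^2 = 15625
5^12 = (5^6)^2 = 15625^2 = 244140625
5^24 = (5^12)^2 = 244140625^2 = 59604644775390625

Result: 59604644775390625
Multiplications needed: 5 (5 lines after 5^1)

5^24 = 59604644775390625. Using exponentiation by squaring, this requires 5 multiplications. The key idea: if the exponent is even, square the half-power; if odd, multiply by the base once.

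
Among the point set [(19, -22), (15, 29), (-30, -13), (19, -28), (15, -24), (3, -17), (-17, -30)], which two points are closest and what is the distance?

Computing all pairwise distances among 7 points:

d((19, -22), (15, 29)) = 51.1566
d((19, -22), (-30, -13)) = 49.8197
d((19, -22), (19, -28)) = 6.0
d((19, -22), (15, -24)) = 4.4721 <-- minimum
d((19, -22), (3, -17)) = 16.7631
d((19, -22), (-17, -30)) = 36.8782
d((15, 29), (-30, -13)) = 61.5549
d((15, 29), (19, -28)) = 57.1402
d((15, 29), (15, -24)) = 53.0
d((15, 29), (3, -17)) = 47.5395
d((15, 29), (-17, -30)) = 67.1193
d((-30, -13), (19, -28)) = 51.2445
d((-30, -13), (15, -24)) = 46.3249
d((-30, -13), (3, -17)) = 33.2415
d((-30, -13), (-17, -30)) = 21.4009
d((19, -28), (15, -24)) = 5.6569
d((19, -28), (3, -17)) = 19.4165
d((19, -28), (-17, -30)) = 36.0555
d((15, -24), (3, -17)) = 13.8924
d((15, -24), (-17, -30)) = 32.5576
d((3, -17), (-17, -30)) = 23.8537

Closest pair: (19, -22) and (15, -24) with distance 4.4721

The closest pair is (19, -22) and (15, -24) with Euclidean distance 4.4721. For 7 points, brute-force pairwise comparison is shown above. For large n, the divide-and-conquer algorithm (sort by x, recurse on halves, check the dividing strip) achieves O(n log n).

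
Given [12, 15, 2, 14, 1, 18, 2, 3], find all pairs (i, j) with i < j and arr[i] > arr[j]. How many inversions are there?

Finding inversions in [12, 15, 2, 14, 1, 18, 2, 3]:

(0, 2): arr[0]=12 > arr[2]=2
(0, 4): arr[0]=12 > arr[4]=1
(0, 6): arr[0]=12 > arr[6]=2
(0, 7): arr[0]=12 > arr[7]=3
(1, 2): arr[1]=15 > arr[2]=2
(1, 3): arr[1]=15 > arr[3]=14
(1, 4): arr[1]=15 > arr[4]=1
(1, 6): arr[1]=15 > arr[6]=2
(1, 7): arr[1]=15 > arr[7]=3
(2, 4): arr[2]=2 > arr[4]=1
(3, 4): arr[3]=14 > arr[4]=1
(3, 6): arr[3]=14 > arr[6]=2
(3, 7): arr[3]=14 > arr[7]=3
(5, 6): arr[5]=18 > arr[6]=2
(5, 7): arr[5]=18 > arr[7]=3

Total inversions: 15

The array has 15 inversion(s): (0,2), (0,4), (0,6), (0,7), (1,2), (1,3), (1,4), (1,6), (1,7), (2,4), (3,4), (3,6), (3,7), (5,6), (5,7). Each pair (i,j) satisfies i < j and arr[i] > arr[j].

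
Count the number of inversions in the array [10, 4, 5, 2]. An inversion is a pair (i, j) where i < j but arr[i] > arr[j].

Finding inversions in [10, 4, 5, 2]:

(0, 1): arr[0]=10 > arr[1]=4
(0, 2): arr[0]=10 > arr[2]=5
(0, 3): arr[0]=10 > arr[3]=2
(1, 3): arr[1]=4 > arr[3]=2
(2, 3): arr[2]=5 > arr[3]=2

Total inversions: 5

The array has 5 inversion(s): (0,1), (0,2), (0,3), (1,3), (2,3). Each pair (i,j) satisfies i < j and arr[i] > arr[j].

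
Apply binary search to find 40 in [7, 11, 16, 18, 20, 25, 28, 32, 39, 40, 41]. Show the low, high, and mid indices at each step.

Binary search for 40 in [7, 11, 16, 18, 20, 25, 28, 32, 39, 40, 41]:

lo=0, hi=10, mid=5, arr[mid]=25 -> 25 < 40, search right half
lo=6, hi=10, mid=8, arr[mid]=39 -> 39 < 40, search right half
lo=9, hi=10, mid=9, arr[mid]=40 -> Found target at index 9!

Binary search finds 40 at index 9 after 3 comparisons. The search repeatedly halves the search space by comparing with the middle element.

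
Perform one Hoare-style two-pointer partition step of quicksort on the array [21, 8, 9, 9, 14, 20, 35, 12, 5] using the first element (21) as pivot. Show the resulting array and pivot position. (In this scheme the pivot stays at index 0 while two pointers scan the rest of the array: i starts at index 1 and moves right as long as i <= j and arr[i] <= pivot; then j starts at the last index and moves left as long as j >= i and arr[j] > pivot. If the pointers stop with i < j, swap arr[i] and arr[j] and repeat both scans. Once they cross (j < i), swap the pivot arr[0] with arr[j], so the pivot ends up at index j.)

Hoare-style two-pointer partition with pivot = 21:

Initial array: [21, 8, 9, 9, 14, 20, 35, 12, 5]

Pointers start at i = 1, j = 8.
i stops at index 6 (arr[6]=35 > 21), j stops at index 8 (arr[8]=5 <= 21): swap arr[6] and arr[8], array becomes [21, 8, 9, 9, 14, 20, 5, 12, 35]
i ends at 8, j ends at 7: the pointers have crossed (j < i), so scanning stops.

Swap pivot arr[0] with arr[7] to place pivot at position 7: [12, 8, 9, 9, 14, 20, 5, 21, 35]
Pivot position: 7

After partitioning with pivot 21, the array becomes [12, 8, 9, 9, 14, 20, 5, 21, 35]. The pivot is placed at index 7. All elements to the left of the pivot are <= 21, and all elements to the right are > 21.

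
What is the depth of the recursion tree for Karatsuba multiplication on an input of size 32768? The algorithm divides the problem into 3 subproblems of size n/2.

For divide and conquer with division factor 2:

Problem sizes at each level:
Level 0: 32768
Level 1: 16384
Level 2: 8192
Level 3: 4096
Level 4: 2048
Level 5: 1024
Level 6: 512
Level 7: 256
Level 8: 128
Level 9: 64
Level 10: 32
Level 11: 16
Level 12: 8
Level 13: 4
Level 14: 2
Level 15: 1

The root is level 0 and the size-1 base case is level 15 (the tree spans levels 0 through 15, i.e. 16 levels counting the root), so the depth is the number of divisions: log_2(32768) = 15

The recursion tree depth is log_2(32768) = 15. At each level, the problem size is divided by 2, so it takes 15 divisions to reduce to a base case of size 1. The algorithm makes 3 recursive calls at each level.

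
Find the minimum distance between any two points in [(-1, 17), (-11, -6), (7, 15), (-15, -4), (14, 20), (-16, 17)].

Computing all pairwise distances among 6 points:

d((-1, 17), (-11, -6)) = 25.0799
d((-1, 17), (7, 15)) = 8.2462
d((-1, 17), (-15, -4)) = 25.2389
d((-1, 17), (14, 20)) = 15.2971
d((-1, 17), (-16, 17)) = 15.0
d((-11, -6), (7, 15)) = 27.6586
d((-11, -6), (-15, -4)) = 4.4721 <-- minimum
d((-11, -6), (14, 20)) = 36.0694
d((-11, -6), (-16, 17)) = 23.5372
d((7, 15), (-15, -4)) = 29.0689
d((7, 15), (14, 20)) = 8.6023
d((7, 15), (-16, 17)) = 23.0868
d((-15, -4), (14, 20)) = 37.6431
d((-15, -4), (-16, 17)) = 21.0238
d((14, 20), (-16, 17)) = 30.1496

Closest pair: (-11, -6) and (-15, -4) with distance 4.4721

The closest pair is (-11, -6) and (-15, -4) with Euclidean distance 4.4721. For 6 points, brute-force pairwise comparison is shown above. For large n, the divide-and-conquer algorithm (sort by x, recurse on halves, check the dividing strip) achieves O(n log n).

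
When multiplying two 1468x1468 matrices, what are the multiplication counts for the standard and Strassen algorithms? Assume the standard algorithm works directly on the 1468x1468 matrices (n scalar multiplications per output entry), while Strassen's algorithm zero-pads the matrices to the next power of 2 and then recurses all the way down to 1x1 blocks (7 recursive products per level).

Matrix multiplication for 1468x1468 matrices:

Strassen's algorithm requires power-of-2 dimensions. Pad 1468x1468 to 2048x2048 (next power of 2).

Standard algorithm: 1468^3 = 3163575232 multiplications
Strassen's algorithm: 7^(log2(2048)) = 7^11 = 1977326743 multiplications
Savings: 3163575232 - 1977326743 = 1186248489 multiplications

Standard: 3163575232 multiplications (1468^3). Strassen: 1977326743 multiplications (7^11, after padding to 2048x2048). Strassen reduces 8 recursive multiplications to 7 at each level.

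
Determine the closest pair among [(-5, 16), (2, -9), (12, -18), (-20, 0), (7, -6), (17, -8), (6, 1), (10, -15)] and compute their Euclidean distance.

Computing all pairwise distances among 8 points:

d((-5, 16), (2, -9)) = 25.9615
d((-5, 16), (12, -18)) = 38.0132
d((-5, 16), (-20, 0)) = 21.9317
d((-5, 16), (7, -6)) = 25.0599
d((-5, 16), (17, -8)) = 32.5576
d((-5, 16), (6, 1)) = 18.6011
d((-5, 16), (10, -15)) = 34.4384
d((2, -9), (12, -18)) = 13.4536
d((2, -9), (-20, 0)) = 23.7697
d((2, -9), (7, -6)) = 5.831
d((2, -9), (17, -8)) = 15.0333
d((2, -9), (6, 1)) = 10.7703
d((2, -9), (10, -15)) = 10.0
d((12, -18), (-20, 0)) = 36.7151
d((12, -18), (7, -6)) = 13.0
d((12, -18), (17, -8)) = 11.1803
d((12, -18), (6, 1)) = 19.9249
d((12, -18), (10, -15)) = 3.6056 <-- minimum
d((-20, 0), (7, -6)) = 27.6586
d((-20, 0), (17, -8)) = 37.855
d((-20, 0), (6, 1)) = 26.0192
d((-20, 0), (10, -15)) = 33.541
d((7, -6), (17, -8)) = 10.198
d((7, -6), (6, 1)) = 7.0711
d((7, -6), (10, -15)) = 9.4868
d((17, -8), (6, 1)) = 14.2127
d((17, -8), (10, -15)) = 9.8995
d((6, 1), (10, -15)) = 16.4924

Closest pair: (12, -18) and (10, -15) with distance 3.6056

The closest pair is (12, -18) and (10, -15) with Euclidean distance 3.6056. For 8 points, brute-force pairwise comparison is shown above. For large n, the divide-and-conquer algorithm (sort by x, recurse on halves, check the dividing strip) achieves O(n log n).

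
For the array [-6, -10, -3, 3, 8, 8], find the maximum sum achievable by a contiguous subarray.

Using Kadane's algorithm on [-6, -10, -3, 3, 8, 8]:

Scanning through the array:
Position 1 (value -10): max_ending_here = -10, max_so_far = -6
Position 2 (value -3): max_ending_here = -3, max_so_far = -3
Position 3 (value 3): max_ending_here = 3, max_so_far = 3
Position 4 (value 8): max_ending_here = 11, max_so_far = 11
Position 5 (value 8): max_ending_here = 19, max_so_far = 19

Maximum subarray: [3, 8, 8]
Maximum sum: 19

The maximum subarray is [3, 8, 8] with sum 19. This subarray runs from index 3 to index 5.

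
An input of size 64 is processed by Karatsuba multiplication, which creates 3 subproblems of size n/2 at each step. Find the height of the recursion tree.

For divide and conquer with division factor 2:

Problem sizes at each level:
Level 0: 64
Level 1: 32
Level 2: 16
Level 3: 8
Level 4: 4
Level 5: 2
Level 6: 1

The root is level 0 and the size-1 base case is level 6 (the tree spans levels 0 through 6, i.e. 7 levels counting the root), so the depth is the number of divisions: log_2(64) = 6

The recursion tree depth is log_2(64) = 6. At each level, the problem size is divided by 2, so it takes 6 divisions to reduce to a base case of size 1. The algorithm makes 3 recursive calls at each level.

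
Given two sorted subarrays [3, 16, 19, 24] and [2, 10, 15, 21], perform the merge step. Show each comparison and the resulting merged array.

Merging process:

Compare 3 vs 2: take 2 from right. Merged: [2]
Compare 3 vs 10: take 3 from left. Merged: [2, 3]
Compare 16 vs 10: take 10 from right. Merged: [2, 3, 10]
Compare 16 vs 15: take 15 from right. Merged: [2, 3, 10, 15]
Compare 16 vs 21: take 16 from left. Merged: [2, 3, 10, 15, 16]
Compare 19 vs 21: take 19 from left. Merged: [2, 3, 10, 15, 16, 19]
Compare 24 vs 21: take 21 from right. Merged: [2, 3, 10, 15, 16, 19, 21]
Append remaining from left: [24]. Merged: [2, 3, 10, 15, 16, 19, 21, 24]

Final merged array: [2, 3, 10, 15, 16, 19, 21, 24]
Total comparisons: 7

The merged array is [2, 3, 10, 15, 16, 19, 21, 24], requiring 7 comparisons. The merge step runs in O(n) time where n is the total number of elements.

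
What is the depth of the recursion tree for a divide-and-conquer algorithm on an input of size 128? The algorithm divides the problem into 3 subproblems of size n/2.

For divide and conquer with division factor 2:

Problem sizes at each level:
Level 0: 128
Level 1: 64
Level 2: 32
Level 3: 16
Level 4: 8
Level 5: 4
Level 6: 2
Level 7: 1

The root is level 0 and the size-1 base case is level 7 (the tree spans levels 0 through 7, i.e. 8 levels counting the root), so the depth is the number of divisions: log_2(128) = 7

The recursion tree depth is log_2(128) = 7. At each level, the problem size is divided by 2, so it takes 7 divisions to reduce to a base case of size 1. The algorithm makes 3 recursive calls at each level.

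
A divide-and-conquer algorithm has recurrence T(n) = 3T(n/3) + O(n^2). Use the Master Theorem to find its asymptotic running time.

Master Theorem for T(n) = 3T(n/3) + O(n^2):

a = 3, b = 3, c = 2
log_b(a) = log_3(3) = 1.0000

Case 3: c = 2 > log_3(3) = 1.0000
T(n) = O(n^2) = O(n^2)

For T(n) = 3T(n/3) + O(n^2): log_3(3) = 1.0000. This is Case 3 of the Master Theorem (c > log_b(a), work dominated by root), giving O(n^2).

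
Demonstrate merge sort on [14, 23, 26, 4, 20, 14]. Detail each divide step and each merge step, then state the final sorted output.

Merge sort trace:

Split: [14, 23, 26, 4, 20, 14] -> [14, 23, 26] and [4, 20, 14]
  Split: [14, 23, 26] -> [14] and [23, 26]
    Split: [23, 26] -> [23] and [26]
    Merge: [23] + [26] -> [23, 26]
  Merge: [14] + [23, 26] -> [14, 23, 26]
  Split: [4, 20, 14] -> [4] and [20, 14]
    Split: [20, 14] -> [20] and [14]
    Merge: [20] + [14] -> [14, 20]
  Merge: [4] + [14, 20] -> [4, 14, 20]
Merge: [14, 23, 26] + [4, 14, 20] -> [4, 14, 14, 20, 23, 26]

Final sorted array: [4, 14, 14, 20, 23, 26]

The merge sort proceeds by recursively splitting the array and merging sorted halves.
After all merges, the sorted array is [4, 14, 14, 20, 23, 26].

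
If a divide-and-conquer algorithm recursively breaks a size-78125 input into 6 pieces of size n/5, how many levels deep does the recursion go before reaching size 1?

For divide and conquer with division factor 5:

Problem sizes at each level:
Level 0: 78125
Level 1: 15625
Level 2: 3125
Level 3: 625
Level 4: 125
Level 5: 25
Level 6: 5
Level 7: 1

The root is level 0 and the size-1 base case is level 7 (the tree spans levels 0 through 7, i.e. 8 levels counting the root), so the depth is the number of divisions: log_5(78125) = 7

The recursion tree depth is log_5(78125) = 7. At each level, the problem size is divided by 5, so it takes 7 divisions to reduce to a base case of size 1. The algorithm makes 6 recursive calls at each level.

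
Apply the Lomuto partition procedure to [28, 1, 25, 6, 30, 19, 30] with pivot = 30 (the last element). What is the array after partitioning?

Lomuto partition with pivot = 30:

Initial array: [28, 1, 25, 6, 30, 19, 30]

arr[0]=28 <= 30: swap with position 0, array becomes [28, 1, 25, 6, 30, 19, 30]
arr[1]=1 <= 30: swap with position 1, array becomes [28, 1, 25, 6, 30, 19, 30]
arr[2]=25 <= 30: swap with position 2, array becomes [28, 1, 25, 6, 30, 19, 30]
arr[3]=6 <= 30: swap with position 3, array becomes [28, 1, 25, 6, 30, 19, 30]
arr[4]=30 <= 30: swap with position 4, array becomes [28, 1, 25, 6, 30, 19, 30]
arr[5]=19 <= 30: swap with position 5, array becomes [28, 1, 25, 6, 30, 19, 30]

Place pivot at position 6: [28, 1, 25, 6, 30, 19, 30]
Pivot position: 6

After partitioning with pivot 30, the array becomes [28, 1, 25, 6, 30, 19, 30]. The pivot is placed at index 6. All elements to the left of the pivot are <= 30, and all elements to the right are > 30.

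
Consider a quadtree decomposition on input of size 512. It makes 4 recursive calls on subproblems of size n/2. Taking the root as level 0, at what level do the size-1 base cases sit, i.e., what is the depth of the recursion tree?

For divide and conquer with division factor 2:

Problem sizes at each level:
Level 0: 512
Level 1: 256
Level 2: 128
Level 3: 64
Level 4: 32
Level 5: 16
Level 6: 8
Level 7: 4
Level 8: 2
Level 9: 1

The root is level 0 and the size-1 base case is level 9 (the tree spans levels 0 through 9, i.e. 10 levels counting the root), so the depth is the number of divisions: log_2(512) = 9

The recursion tree depth is log_2(512) = 9. At each level, the problem size is divided by 2, so it takes 9 divisions to reduce to a base case of size 1. The algorithm makes 4 recursive calls at each level.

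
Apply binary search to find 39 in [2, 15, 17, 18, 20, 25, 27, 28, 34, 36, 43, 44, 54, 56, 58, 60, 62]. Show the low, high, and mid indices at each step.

Binary search for 39 in [2, 15, 17, 18, 20, 25, 27, 28, 34, 36, 43, 44, 54, 56, 58, 60, 62]:

lo=0, hi=16, mid=8, arr[mid]=34 -> 34 < 39, search right half
lo=9, hi=16, mid=12, arr[mid]=54 -> 54 > 39, search left half
lo=9, hi=11, mid=10, arr[mid]=43 -> 43 > 39, search left half
lo=9, hi=9, mid=9, arr[mid]=36 -> 36 < 39, search right half
lo=10 > hi=9, target 39 not found

Binary search determines that 39 is not in the array after 4 comparisons. The search space was exhausted without finding the target.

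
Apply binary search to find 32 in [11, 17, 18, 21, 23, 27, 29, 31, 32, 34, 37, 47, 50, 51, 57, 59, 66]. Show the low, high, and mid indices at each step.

Binary search for 32 in [11, 17, 18, 21, 23, 27, 29, 31, 32, 34, 37, 47, 50, 51, 57, 59, 66]:

lo=0, hi=16, mid=8, arr[mid]=32 -> Found target at index 8!

Binary search finds 32 at index 8 after 1 comparisons. The search repeatedly halves the search space by comparing with the middle element.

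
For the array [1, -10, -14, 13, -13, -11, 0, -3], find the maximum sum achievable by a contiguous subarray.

Using Kadane's algorithm on [1, -10, -14, 13, -13, -11, 0, -3]:

Scanning through the array:
Position 1 (value -10): max_ending_here = -9, max_so_far = 1
Position 2 (value -14): max_ending_here = -14, max_so_far = 1
Position 3 (value 13): max_ending_here = 13, max_so_far = 13
Position 4 (value -13): max_ending_here = 0, max_so_far = 13
Position 5 (value -11): max_ending_here = -11, max_so_far = 13
Position 6 (value 0): max_ending_here = 0, max_so_far = 13
Position 7 (value -3): max_ending_here = -3, max_so_far = 13

Maximum subarray: [13]
Maximum sum: 13

The maximum subarray is [13] with sum 13. This subarray runs from index 3 to index 3.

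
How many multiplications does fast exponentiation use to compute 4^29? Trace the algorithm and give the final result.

Computing 4^29 by squaring (build up from 4^1; each line after the first costs one multiplication):

4^1 = 4
4^2 = (4^1)^2 = 4^2 = 16
4^3 = 4 * 4^2 = 4 * 16 = 64
4^6 = (4^3)^2 = 64^2 = 4096
4^7 = 4 * 4^6 = 4 * 4096 = 16384
4^14 = (4^7)^2 = 16384^2 = 268435456
4^28 = (4^14)^2 = 268435456^2 = 72057594037927936
4^29 = 4 * 4^28 = 4 * 72057594037927936 = 288230376151711744

Result: 288230376151711744
Multiplications needed: 7 (7 lines after 4^1)

4^29 = 288230376151711744. Using exponentiation by squaring, this requires 7 multiplications. The key idea: if the exponent is even, square the half-power; if odd, multiply by the base once.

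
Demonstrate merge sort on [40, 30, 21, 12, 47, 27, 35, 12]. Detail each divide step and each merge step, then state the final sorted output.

Merge sort trace:

Split: [40, 30, 21, 12, 47, 27, 35, 12] -> [40, 30, 21, 12] and [47, 27, 35, 12]
  Split: [40, 30, 21, 12] -> [40, 30] and [21, 12]
    Split: [40, 30] -> [40] and [30]
    Merge: [40] + [30] -> [30, 40]
    Split: [21, 12] -> [21] and [12]
    Merge: [21] + [12] -> [12, 21]
  Merge: [30, 40] + [12, 21] -> [12, 21, 30, 40]
  Split: [47, 27, 35, 12] -> [47, 27] and [35, 12]
    Split: [47, 27] -> [47] and [27]
    Merge: [47] + [27] -> [27, 47]
    Split: [35, 12] -> [35] and [12]
    Merge: [35] + [12] -> [12, 35]
  Merge: [27, 47] + [12, 35] -> [12, 27, 35, 47]
Merge: [12, 21, 30, 40] + [12, 27, 35, 47] -> [12, 12, 21, 27, 30, 35, 40, 47]

Final sorted array: [12, 12, 21, 27, 30, 35, 40, 47]

The merge sort proceeds by recursively splitting the array and merging sorted halves.
After all merges, the sorted array is [12, 12, 21, 27, 30, 35, 40, 47].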